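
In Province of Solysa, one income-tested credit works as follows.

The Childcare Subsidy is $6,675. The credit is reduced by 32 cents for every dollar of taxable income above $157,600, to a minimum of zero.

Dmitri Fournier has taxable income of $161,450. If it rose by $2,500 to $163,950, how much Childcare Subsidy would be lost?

At $161,450 — 32% of the $3,850 excess over $157,600 is $1,232; credit = $6,675 − $1,232 = $5,443.
At $163,950 — 32% of the $6,350 excess over $157,600 is $2,032; credit = $6,675 − $2,032 = $4,643.
Lost: $5,443 − $4,643 = $800.

$800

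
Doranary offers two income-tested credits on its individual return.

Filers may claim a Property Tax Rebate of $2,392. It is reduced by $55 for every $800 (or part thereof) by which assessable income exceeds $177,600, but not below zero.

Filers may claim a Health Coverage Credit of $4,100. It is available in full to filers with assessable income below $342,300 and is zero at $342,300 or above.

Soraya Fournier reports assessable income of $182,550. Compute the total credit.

Property Tax Rebate: income exceeds $177,600 by $4,950, which is 7 full-or-partial $800 increments; reduction = 7 × $55 = $385, leaving $2,007.
Health Coverage Credit: $182,550 is below the $342,300 cutoff, so the full $4,100 applies.
Total: $2,007 + $4,100 = $6,107.

$6,107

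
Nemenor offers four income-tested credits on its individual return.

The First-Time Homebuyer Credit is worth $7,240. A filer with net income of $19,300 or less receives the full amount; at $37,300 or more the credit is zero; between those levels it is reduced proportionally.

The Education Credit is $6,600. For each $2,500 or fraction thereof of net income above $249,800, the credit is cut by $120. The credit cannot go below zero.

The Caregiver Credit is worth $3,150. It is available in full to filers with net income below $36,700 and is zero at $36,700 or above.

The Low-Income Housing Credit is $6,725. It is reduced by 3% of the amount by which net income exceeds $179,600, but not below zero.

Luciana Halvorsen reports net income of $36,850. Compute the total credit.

$13,506

First-Time Homebuyer Credit: $36,850 is $17,550 into a $18,000 phase-out range, leaving 450/18,000 of the credit: $7,240 × 450/18,000 = $181.
Education Credit: $36,850 is at or below the $249,800 threshold, so the full $6,600 applies.
Caregiver Credit: $36,850 meets or exceeds the $36,700 cutoff, so the credit is $0.
Low-Income Housing Credit: $36,850 is at or below the $179,600 threshold, so the full $6,725 applies.
Total: $181 + $6,600 + $0 + $6,725 = $13,506.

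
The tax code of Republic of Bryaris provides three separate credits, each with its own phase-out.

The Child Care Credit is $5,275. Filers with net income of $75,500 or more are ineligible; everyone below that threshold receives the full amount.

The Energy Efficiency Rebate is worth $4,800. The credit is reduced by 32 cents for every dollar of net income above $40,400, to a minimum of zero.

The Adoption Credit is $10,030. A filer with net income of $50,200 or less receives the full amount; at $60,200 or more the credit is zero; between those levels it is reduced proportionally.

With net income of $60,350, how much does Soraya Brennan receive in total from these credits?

Child Care Credit: $60,350 is below the $75,500 cutoff, so the full $5,275 applies.
Energy Efficiency Rebate: 32% of the $19,950 excess over $40,400 is $6,384 ≥ base, so the credit is $0.
Adoption Credit: $60,350 is at or above $60,200, so the credit is $0.
Total: $5,275 + $0 + $0 = $5,275.

$5,275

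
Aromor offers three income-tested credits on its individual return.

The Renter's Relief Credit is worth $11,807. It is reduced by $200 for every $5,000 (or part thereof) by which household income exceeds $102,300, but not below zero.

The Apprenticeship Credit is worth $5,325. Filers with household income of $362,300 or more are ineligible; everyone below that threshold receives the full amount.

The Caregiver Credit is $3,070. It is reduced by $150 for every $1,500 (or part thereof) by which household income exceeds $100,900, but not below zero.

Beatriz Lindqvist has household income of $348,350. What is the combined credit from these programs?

$7,132

Renter's Relief Credit: income exceeds $102,300 by $246,050, which is 50 full-or-partial $5,000 increments; reduction = 50 × $200 = $10,000, leaving $1,807.
Apprenticeship Credit: $348,350 is below the $362,300 cutoff, so the full $5,325 applies.
Caregiver Credit: income exceeds $100,900 by $247,450 → 165 increments × $150 = $24,750 ≥ base, so the credit is $0.
Total: $1,807 + $5,325 + $0 = $7,132.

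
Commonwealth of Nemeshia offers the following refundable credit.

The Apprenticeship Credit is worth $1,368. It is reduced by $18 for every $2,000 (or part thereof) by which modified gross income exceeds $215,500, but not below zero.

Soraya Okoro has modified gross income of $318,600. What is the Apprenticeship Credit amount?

Apprenticeship Credit: income exceeds $215,500 by $103,100, which is 52 full-or-partial $2,000 increments; reduction = 52 × $18 = $936, leaving $432.

$432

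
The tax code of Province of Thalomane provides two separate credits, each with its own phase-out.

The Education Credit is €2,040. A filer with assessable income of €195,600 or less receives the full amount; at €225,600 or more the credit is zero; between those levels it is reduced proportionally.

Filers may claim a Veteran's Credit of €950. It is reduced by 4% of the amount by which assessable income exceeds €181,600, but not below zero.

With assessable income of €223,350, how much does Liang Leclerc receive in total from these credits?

€153

Education Credit: €223,350 is €27,750 into a €30,000 phase-out range, leaving 2,250/30,000 of the credit: €2,040 × 2,250/30,000 = €153.
Veteran's Credit: 4% of the €41,750 excess over €181,600 is €1,670 ≥ base, so the credit is €0.
Total: €153 + €0 = €153.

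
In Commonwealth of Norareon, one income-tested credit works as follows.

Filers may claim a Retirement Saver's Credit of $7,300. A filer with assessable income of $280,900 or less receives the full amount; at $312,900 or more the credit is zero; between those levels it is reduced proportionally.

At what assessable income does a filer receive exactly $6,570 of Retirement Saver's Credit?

$6,570 is 6,570/7,300 of the full $7,300, so 730/7,300 of the $32,000 range has been used: income = $280,900 + $32,000 × 730/7,300 = $284,100.

$284,100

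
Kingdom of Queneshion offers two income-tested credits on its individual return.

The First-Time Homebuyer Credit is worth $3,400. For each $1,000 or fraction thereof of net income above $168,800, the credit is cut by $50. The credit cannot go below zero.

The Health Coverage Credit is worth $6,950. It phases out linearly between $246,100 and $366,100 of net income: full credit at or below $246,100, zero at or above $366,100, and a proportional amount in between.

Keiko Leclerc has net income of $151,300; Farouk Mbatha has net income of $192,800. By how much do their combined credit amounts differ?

Keiko ($151,300): First-Time Homebuyer Credit: $151,300 is at or below the $168,800 threshold, so the full $3,400 applies. Health Coverage Credit: $151,300 is at or below the $246,100 threshold, so the full $6,950 applies. total $3,400 + $6,950 = $10,350
Farouk ($192,800): First-Time Homebuyer Credit: income exceeds $168,800 by $24,000, which is 24 full-or-partial $1,000 increments; reduction = 24 × $50 = $1,200, leaving $2,200. Health Coverage Credit: $192,800 is at or below the $246,100 threshold, so the full $6,950 applies. total $2,200 + $6,950 = $9,150
Difference: |$10,350 − $9,150| = $1,200.

$1,200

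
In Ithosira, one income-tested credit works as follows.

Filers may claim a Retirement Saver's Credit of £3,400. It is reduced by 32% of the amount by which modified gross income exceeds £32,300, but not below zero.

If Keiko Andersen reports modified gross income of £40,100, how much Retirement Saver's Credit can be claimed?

Retirement Saver's Credit: 32% of the £7,800 excess over £32,300 is £2,496; credit = £3,400 − £2,496 = £904.

£904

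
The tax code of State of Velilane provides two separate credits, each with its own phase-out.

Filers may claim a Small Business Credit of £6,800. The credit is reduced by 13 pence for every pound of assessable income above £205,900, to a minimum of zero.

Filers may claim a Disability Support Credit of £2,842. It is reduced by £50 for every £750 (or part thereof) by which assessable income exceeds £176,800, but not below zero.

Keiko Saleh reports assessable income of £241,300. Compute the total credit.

£2,198

Small Business Credit: 13% of the £35,400 excess over £205,900 is £4,602; credit = £6,800 − £4,602 = £2,198.
Disability Support Credit: income exceeds £176,800 by £64,500 → 86 increments × £50 = £4,300 ≥ base, so the credit is £0.
Total: £2,198 + £0 = £2,198.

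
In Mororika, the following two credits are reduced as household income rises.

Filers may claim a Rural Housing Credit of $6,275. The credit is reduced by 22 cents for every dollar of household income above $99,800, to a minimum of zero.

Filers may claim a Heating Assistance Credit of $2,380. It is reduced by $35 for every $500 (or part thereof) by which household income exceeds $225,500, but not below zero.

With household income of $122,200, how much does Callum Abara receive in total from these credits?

$3,727

Rural Housing Credit: 22% of the $22,400 excess over $99,800 is $4,928; credit = $6,275 − $4,928 = $1,347.
Heating Assistance Credit: $122,200 is at or below the $225,500 threshold, so the full $2,380 applies.
Total: $1,347 + $2,380 = $3,727.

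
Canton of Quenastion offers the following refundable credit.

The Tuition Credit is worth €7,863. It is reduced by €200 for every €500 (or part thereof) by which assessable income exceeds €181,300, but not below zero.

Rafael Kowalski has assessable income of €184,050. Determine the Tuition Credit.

€6,663

Tuition Credit: income exceeds €181,300 by €2,750, which is 6 full-or-partial €500 increments; reduction = 6 × €200 = €1,200, leaving €6,663.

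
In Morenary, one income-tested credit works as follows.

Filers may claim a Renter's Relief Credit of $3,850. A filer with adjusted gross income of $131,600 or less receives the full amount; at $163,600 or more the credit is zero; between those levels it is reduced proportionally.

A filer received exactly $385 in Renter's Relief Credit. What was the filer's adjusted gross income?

$160,400

$385 is 385/3,850 of the full $3,850, so 3,465/3,850 of the $32,000 range has been used: income = $131,600 + $32,000 × 3,465/3,850 = $160,400.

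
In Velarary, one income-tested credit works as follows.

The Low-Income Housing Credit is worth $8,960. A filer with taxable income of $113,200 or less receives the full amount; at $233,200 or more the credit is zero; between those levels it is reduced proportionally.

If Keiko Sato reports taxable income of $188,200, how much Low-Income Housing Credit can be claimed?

$3,360

Low-Income Housing Credit: $188,200 is $75,000 into a $120,000 phase-out range, leaving 45,000/120,000 of the credit: $8,960 × 45,000/120,000 = $3,360.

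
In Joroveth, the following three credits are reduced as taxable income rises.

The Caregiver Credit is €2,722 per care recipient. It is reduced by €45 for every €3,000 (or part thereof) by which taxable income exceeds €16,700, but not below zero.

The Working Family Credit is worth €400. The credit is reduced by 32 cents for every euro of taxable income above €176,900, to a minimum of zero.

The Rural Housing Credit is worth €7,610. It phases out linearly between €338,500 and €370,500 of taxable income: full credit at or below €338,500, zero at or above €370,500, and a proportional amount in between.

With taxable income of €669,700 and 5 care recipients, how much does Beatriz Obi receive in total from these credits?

Caregiver Credit: base = 5 × €2,722 = €13,610. income exceeds €16,700 by €653,000, which is 218 full-or-partial €3,000 increments; reduction = 218 × €45 = €9,810, leaving €3,800.
Working Family Credit: 32% of the €492,800 excess over €176,900 is €157,696 ≥ base, so the credit is €0.
Rural Housing Credit: €669,700 is at or above €370,500, so the credit is €0.
Total: €3,800 + €0 + €0 = €3,800.

€3,800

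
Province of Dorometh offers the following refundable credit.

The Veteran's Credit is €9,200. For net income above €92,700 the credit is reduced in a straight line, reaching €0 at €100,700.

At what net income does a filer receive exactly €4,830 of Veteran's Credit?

€96,500

€4,830 is 4,830/9,200 of the full €9,200, so 4,370/9,200 of the €8,000 range has been used: income = €92,700 + €8,000 × 4,370/9,200 = €96,500.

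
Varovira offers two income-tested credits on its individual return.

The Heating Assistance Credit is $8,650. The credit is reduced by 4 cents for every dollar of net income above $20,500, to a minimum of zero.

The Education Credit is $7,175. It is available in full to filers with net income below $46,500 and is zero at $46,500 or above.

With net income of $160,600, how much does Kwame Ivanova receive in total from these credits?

$3,046

Heating Assistance Credit: 4% of the $140,100 excess over $20,500 is $5,604; credit = $8,650 − $5,604 = $3,046.
Education Credit: $160,600 meets or exceeds the $46,500 cutoff, so the credit is $0.
Total: $3,046 + $0 = $3,046.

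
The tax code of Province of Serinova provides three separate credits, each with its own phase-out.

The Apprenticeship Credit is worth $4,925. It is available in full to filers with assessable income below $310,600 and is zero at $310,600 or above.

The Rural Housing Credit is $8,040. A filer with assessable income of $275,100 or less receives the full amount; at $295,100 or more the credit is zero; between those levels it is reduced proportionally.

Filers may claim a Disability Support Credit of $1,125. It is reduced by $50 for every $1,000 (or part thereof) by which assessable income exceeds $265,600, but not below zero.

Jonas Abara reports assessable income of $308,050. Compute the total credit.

$4,925

Apprenticeship Credit: $308,050 is below the $310,600 cutoff, so the full $4,925 applies.
Rural Housing Credit: $308,050 is at or above $295,100, so the credit is $0.
Disability Support Credit: income exceeds $265,600 by $42,450 → 43 increments × $50 = $2,150 ≥ base, so the credit is $0.
Total: $4,925 + $0 + $0 = $4,925.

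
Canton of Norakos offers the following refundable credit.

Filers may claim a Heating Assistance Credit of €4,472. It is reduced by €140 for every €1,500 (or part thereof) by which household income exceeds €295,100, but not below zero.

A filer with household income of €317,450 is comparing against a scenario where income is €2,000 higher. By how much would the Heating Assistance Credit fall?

At €317,450 — income exceeds €295,100 by €22,350, which is 15 full-or-partial €1,500 increments; reduction = 15 × €140 = €2,100, leaving €2,372.
At €319,450 — income exceeds €295,100 by €24,350, which is 17 full-or-partial €1,500 increments; reduction = 17 × €140 = €2,380, leaving €2,092.
Lost: €2,372 − €2,092 = €280.

€280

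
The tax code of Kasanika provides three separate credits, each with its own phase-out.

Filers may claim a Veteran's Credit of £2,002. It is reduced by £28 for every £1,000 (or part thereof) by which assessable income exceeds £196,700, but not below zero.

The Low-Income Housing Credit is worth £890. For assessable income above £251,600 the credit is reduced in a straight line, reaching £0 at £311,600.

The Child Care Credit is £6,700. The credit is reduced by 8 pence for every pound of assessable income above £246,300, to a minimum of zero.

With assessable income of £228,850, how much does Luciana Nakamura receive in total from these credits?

Veteran's Credit: income exceeds £196,700 by £32,150, which is 33 full-or-partial £1,000 increments; reduction = 33 × £28 = £924, leaving £1,078.
Low-Income Housing Credit: £228,850 is at or below the £251,600 threshold, so the full £890 applies.
Child Care Credit: £228,850 is at or below the £246,300 threshold, so the full £6,700 applies.
Total: £1,078 + £890 + £6,700 = £8,668.

£8,668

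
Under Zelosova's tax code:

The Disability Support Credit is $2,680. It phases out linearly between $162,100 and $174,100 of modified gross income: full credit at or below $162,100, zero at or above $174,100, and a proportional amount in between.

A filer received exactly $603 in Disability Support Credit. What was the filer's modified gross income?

$171,400

$603 is 603/2,680 of the full $2,680, so 2,077/2,680 of the $12,000 range has been used: income = $162,100 + $12,000 × 2,077/2,680 = $171,400.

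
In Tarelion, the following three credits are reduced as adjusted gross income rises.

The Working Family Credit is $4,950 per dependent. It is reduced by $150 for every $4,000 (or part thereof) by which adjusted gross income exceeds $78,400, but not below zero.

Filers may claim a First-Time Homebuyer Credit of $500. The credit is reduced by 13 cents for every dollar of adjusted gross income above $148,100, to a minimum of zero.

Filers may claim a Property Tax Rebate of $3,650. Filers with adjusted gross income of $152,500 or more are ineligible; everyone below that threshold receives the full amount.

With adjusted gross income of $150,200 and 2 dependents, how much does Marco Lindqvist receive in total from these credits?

$11,077

Working Family Credit: base = 2 × $4,950 = $9,900. income exceeds $78,400 by $71,800, which is 18 full-or-partial $4,000 increments; reduction = 18 × $150 = $2,700, leaving $7,200.
First-Time Homebuyer Credit: 13% of the $2,100 excess over $148,100 is $273; credit = $500 − $273 = $227.
Property Tax Rebate: $150,200 is below the $152,500 cutoff, so the full $3,650 applies.
Total: $7,200 + $227 + $3,650 = $11,077.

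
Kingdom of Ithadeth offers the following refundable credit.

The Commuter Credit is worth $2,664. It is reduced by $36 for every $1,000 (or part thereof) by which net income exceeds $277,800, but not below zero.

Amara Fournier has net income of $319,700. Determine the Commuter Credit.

$1,152

Commuter Credit: income exceeds $277,800 by $41,900, which is 42 full-or-partial $1,000 increments; reduction = 42 × $36 = $1,512, leaving $1,152.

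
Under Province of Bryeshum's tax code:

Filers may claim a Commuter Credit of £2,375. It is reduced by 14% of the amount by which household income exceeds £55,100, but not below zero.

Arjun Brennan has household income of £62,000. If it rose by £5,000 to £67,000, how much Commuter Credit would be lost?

£700

At £62,000 — 14% of the £6,900 excess over £55,100 is £966; credit = £2,375 − £966 = £1,409.
At £67,000 — 14% of the £11,900 excess over £55,100 is £1,666; credit = £2,375 − £1,666 = £709.
Lost: £1,409 − £709 = £700.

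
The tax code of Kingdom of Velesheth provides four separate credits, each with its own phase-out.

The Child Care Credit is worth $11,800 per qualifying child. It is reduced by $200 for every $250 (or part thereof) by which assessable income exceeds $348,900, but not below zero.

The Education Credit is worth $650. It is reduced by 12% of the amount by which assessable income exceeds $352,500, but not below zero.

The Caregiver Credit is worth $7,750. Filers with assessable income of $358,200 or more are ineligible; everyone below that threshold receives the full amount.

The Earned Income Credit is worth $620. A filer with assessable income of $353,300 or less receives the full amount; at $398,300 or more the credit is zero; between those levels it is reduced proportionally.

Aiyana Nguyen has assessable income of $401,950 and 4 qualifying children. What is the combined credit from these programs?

$4,600

Child Care Credit: base = 4 × $11,800 = $47,200. income exceeds $348,900 by $53,050, which is 213 full-or-partial $250 increments; reduction = 213 × $200 = $42,600, leaving $4,600.
Education Credit: 12% of the $49,450 excess over $352,500 is $5,934 ≥ base, so the credit is $0.
Caregiver Credit: $401,950 meets or exceeds the $358,200 cutoff, so the credit is $0.
Earned Income Credit: $401,950 is at or above $398,300, so the credit is $0.
Total: $4,600 + $0 + $0 + $0 = $4,600.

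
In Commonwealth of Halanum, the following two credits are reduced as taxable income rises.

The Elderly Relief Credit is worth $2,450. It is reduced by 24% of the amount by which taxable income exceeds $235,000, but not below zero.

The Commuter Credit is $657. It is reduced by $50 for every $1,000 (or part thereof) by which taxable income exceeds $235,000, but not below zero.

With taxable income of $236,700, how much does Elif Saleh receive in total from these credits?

Elderly Relief Credit: 24% of the $1,700 excess over $235,000 is $408; credit = $2,450 − $408 = $2,042.
Commuter Credit: income exceeds $235,000 by $1,700, which is 2 full-or-partial $1,000 increments; reduction = 2 × $50 = $100, leaving $557.
Total: $2,042 + $557 = $2,599.

$2,599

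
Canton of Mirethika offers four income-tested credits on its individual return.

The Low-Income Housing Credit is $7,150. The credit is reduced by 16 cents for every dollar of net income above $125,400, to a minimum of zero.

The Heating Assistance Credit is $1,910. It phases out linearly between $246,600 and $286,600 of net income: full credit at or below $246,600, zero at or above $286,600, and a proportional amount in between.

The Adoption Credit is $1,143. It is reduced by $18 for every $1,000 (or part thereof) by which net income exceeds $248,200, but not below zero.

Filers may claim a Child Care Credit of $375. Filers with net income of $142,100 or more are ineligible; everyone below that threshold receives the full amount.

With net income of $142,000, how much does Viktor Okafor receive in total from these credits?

$7,922

Low-Income Housing Credit: 16% of the $16,600 excess over $125,400 is $2,656; credit = $7,150 − $2,656 = $4,494.
Heating Assistance Credit: $142,000 is at or below the $246,600 threshold, so the full $1,910 applies.
Adoption Credit: $142,000 is at or below the $248,200 threshold, so the full $1,143 applies.
Child Care Credit: $142,000 is below the $142,100 cutoff, so the full $375 applies.
Total: $4,494 + $1,910 + $1,143 + $375 = $7,922.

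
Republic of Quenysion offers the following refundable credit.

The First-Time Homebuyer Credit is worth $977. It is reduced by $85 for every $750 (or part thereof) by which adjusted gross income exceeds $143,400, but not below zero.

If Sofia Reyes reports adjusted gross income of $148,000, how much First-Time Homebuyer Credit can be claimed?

$382

First-Time Homebuyer Credit: income exceeds $143,400 by $4,600, which is 7 full-or-partial $750 increments; reduction = 7 × $85 = $595, leaving $382.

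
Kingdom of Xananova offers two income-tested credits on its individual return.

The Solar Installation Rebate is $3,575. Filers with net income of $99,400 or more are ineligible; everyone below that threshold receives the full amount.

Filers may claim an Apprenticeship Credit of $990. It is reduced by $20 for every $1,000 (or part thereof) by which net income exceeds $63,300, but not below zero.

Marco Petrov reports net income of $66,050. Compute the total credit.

Solar Installation Rebate: $66,050 is below the $99,400 cutoff, so the full $3,575 applies.
Apprenticeship Credit: income exceeds $63,300 by $2,750, which is 3 full-or-partial $1,000 increments; reduction = 3 × $20 = $60, leaving $930.
Total: $3,575 + $930 = $4,505.

$4,505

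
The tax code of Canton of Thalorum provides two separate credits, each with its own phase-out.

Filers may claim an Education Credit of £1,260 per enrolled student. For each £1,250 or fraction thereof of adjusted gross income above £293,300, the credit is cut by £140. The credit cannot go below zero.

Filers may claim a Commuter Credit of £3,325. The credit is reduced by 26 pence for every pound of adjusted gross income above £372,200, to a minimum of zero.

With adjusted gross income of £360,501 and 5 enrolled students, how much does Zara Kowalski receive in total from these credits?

£3,325

Education Credit: base = 5 × £1,260 = £6,300. income exceeds £293,300 by £67,201 → 54 increments × £140 = £7,560 ≥ base, so the credit is £0.
Commuter Credit: £360,501 is at or below the £372,200 threshold, so the full £3,325 applies.
Total: £0 + £3,325 = £3,325.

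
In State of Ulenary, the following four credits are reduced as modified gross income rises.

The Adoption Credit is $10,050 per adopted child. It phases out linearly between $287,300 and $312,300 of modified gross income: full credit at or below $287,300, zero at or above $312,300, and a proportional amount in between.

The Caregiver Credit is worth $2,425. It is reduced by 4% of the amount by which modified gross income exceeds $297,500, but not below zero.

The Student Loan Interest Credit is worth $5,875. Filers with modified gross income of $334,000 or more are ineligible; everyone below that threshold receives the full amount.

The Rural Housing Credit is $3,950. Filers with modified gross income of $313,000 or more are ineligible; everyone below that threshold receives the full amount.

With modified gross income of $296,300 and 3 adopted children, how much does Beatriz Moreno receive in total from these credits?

Adoption Credit: base = 3 × $10,050 = $30,150. $296,300 is $9,000 into a $25,000 phase-out range, leaving 16,000/25,000 of the credit: $30,150 × 16,000/25,000 = $19,296.
Caregiver Credit: $296,300 is at or below the $297,500 threshold, so the full $2,425 applies.
Student Loan Interest Credit: $296,300 is below the $334,000 cutoff, so the full $5,875 applies.
Rural Housing Credit: $296,300 is below the $313,000 cutoff, so the full $3,950 applies.
Total: $19,296 + $2,425 + $5,875 + $3,950 = $31,546.

$31,546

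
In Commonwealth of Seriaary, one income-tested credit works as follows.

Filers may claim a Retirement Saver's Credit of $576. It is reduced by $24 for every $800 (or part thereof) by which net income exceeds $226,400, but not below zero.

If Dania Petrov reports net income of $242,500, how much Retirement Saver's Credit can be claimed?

$72

Retirement Saver's Credit: income exceeds $226,400 by $16,100, which is 21 full-or-partial $800 increments; reduction = 21 × $24 = $504, leaving $72.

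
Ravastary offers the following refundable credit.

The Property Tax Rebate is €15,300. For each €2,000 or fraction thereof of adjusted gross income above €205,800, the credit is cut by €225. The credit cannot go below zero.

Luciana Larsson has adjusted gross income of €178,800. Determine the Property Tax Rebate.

€15,300

Property Tax Rebate: €178,800 is at or below the €205,800 threshold, so the full €15,300 applies.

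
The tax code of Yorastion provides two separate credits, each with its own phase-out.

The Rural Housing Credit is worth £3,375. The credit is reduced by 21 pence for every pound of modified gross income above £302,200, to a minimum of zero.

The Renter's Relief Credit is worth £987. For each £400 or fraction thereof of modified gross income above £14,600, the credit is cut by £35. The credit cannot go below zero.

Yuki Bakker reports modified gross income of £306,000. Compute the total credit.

Rural Housing Credit: 21% of the £3,800 excess over £302,200 is £798; credit = £3,375 − £798 = £2,577.
Renter's Relief Credit: income exceeds £14,600 by £291,400 → 729 increments × £35 = £25,515 ≥ base, so the credit is £0.
Total: £2,577 + £0 = £2,577.

£2,577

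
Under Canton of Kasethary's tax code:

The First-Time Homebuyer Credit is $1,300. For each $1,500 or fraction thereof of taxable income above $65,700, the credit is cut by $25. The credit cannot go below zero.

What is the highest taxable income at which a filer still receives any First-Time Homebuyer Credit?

$142,200

After 51 increments the reduction is 51 × $25 = $1,275, leaving $25; one more increment wipes it out. Increment 51 ends at excess 51 × $1,500 = $76,500, so the highest qualifying income is $65,700 + $76,500 = $142,200.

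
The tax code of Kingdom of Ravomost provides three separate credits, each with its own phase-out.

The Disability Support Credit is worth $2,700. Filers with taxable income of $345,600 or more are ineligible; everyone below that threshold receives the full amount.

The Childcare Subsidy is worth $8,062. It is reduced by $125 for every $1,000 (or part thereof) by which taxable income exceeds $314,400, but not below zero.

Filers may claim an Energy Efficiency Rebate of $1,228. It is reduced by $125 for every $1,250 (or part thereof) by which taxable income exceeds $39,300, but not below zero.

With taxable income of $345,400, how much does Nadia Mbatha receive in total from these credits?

Disability Support Credit: $345,400 is below the $345,600 cutoff, so the full $2,700 applies.
Childcare Subsidy: income exceeds $314,400 by $31,000, which is 31 full-or-partial $1,000 increments; reduction = 31 × $125 = $3,875, leaving $4,187.
Energy Efficiency Rebate: income exceeds $39,300 by $306,100 → 245 increments × $125 = $30,625 ≥ base, so the credit is $0.
Total: $2,700 + $4,187 + $0 = $6,887.

$6,887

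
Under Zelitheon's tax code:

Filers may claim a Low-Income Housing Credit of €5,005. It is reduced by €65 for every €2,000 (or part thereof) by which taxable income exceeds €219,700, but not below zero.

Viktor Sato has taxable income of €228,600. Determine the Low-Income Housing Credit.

Low-Income Housing Credit: income exceeds €219,700 by €8,900, which is 5 full-or-partial €2,000 increments; reduction = 5 × €65 = €325, leaving €4,680.

€4,680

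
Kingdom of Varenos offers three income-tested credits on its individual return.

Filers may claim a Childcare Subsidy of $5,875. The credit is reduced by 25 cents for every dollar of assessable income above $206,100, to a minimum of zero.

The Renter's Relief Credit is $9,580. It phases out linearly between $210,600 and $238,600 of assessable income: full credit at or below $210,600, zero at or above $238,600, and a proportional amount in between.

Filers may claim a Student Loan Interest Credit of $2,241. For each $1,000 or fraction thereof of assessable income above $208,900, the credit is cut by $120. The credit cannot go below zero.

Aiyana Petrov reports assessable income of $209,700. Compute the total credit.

$16,676

Childcare Subsidy: 25% of the $3,600 excess over $206,100 is $900; credit = $5,875 − $900 = $4,975.
Renter's Relief Credit: $209,700 is at or below the $210,600 threshold, so the full $9,580 applies.
Student Loan Interest Credit: income exceeds $208,900 by $800, which is 1 full-or-partial $1,000 increment; reduction = 1 × $120 = $120, leaving $2,121.
Total: $4,975 + $9,580 + $2,121 = $16,676.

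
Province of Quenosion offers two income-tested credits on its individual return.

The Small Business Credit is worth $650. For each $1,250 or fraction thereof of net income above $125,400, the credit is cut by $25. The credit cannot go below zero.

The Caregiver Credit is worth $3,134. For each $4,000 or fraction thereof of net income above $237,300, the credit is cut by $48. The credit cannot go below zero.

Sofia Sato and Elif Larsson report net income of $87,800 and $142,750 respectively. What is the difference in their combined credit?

Sofia ($87,800): Small Business Credit: $87,800 is at or below the $125,400 threshold, so the full $650 applies. Caregiver Credit: $87,800 is at or below the $237,300 threshold, so the full $3,134 applies. total $650 + $3,134 = $3,784
Elif ($142,750): Small Business Credit: income exceeds $125,400 by $17,350, which is 14 full-or-partial $1,250 increments; reduction = 14 × $25 = $350, leaving $300. Caregiver Credit: $142,750 is at or below the $237,300 threshold, so the full $3,134 applies. total $300 + $3,134 = $3,434
Difference: |$3,784 − $3,434| = $350.

$350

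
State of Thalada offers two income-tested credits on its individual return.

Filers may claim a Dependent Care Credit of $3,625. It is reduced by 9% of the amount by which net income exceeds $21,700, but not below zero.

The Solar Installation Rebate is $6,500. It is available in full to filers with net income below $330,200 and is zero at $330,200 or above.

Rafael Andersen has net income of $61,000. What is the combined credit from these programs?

$6,588

Dependent Care Credit: 9% of the $39,300 excess over $21,700 is $3,537; credit = $3,625 − $3,537 = $88.
Solar Installation Rebate: $61,000 is below the $330,200 cutoff, so the full $6,500 applies.
Total: $88 + $6,500 = $6,588.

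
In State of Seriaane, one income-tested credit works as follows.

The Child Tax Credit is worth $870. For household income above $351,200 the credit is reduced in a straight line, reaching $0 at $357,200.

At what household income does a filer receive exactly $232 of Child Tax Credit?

$232 is 232/870 of the full $870, so 638/870 of the $6,000 range has been used: income = $351,200 + $6,000 × 638/870 = $355,600.

$355,600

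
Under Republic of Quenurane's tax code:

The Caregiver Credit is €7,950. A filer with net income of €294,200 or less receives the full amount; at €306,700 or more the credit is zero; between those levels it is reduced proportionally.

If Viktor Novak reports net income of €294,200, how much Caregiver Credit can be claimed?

Caregiver Credit: €294,200 is at or below the €294,200 threshold, so the full €7,950 applies.

€7,950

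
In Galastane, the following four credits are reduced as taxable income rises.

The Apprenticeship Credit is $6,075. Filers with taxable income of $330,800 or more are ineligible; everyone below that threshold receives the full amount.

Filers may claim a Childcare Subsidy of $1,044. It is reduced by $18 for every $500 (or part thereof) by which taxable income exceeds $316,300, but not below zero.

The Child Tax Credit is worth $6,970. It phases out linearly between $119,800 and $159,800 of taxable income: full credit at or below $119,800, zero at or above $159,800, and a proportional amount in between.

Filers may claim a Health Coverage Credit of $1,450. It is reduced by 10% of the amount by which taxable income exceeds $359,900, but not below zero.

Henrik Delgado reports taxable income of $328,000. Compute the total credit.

$8,137

Apprenticeship Credit: $328,000 is below the $330,800 cutoff, so the full $6,075 applies.
Childcare Subsidy: income exceeds $316,300 by $11,700, which is 24 full-or-partial $500 increments; reduction = 24 × $18 = $432, leaving $612.
Child Tax Credit: $328,000 is at or above $159,800, so the credit is $0.
Health Coverage Credit: $328,000 is at or below the $359,900 threshold, so the full $1,450 applies.
Total: $6,075 + $612 + $0 + $1,450 = $8,137.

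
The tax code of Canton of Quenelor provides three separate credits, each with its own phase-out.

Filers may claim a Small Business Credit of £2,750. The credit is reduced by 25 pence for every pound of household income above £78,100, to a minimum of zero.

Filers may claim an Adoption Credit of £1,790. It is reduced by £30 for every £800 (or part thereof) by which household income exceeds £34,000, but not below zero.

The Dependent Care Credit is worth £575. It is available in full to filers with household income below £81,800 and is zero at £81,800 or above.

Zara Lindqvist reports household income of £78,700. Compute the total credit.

£3,285

Small Business Credit: 25% of the £600 excess over £78,100 is £150; credit = £2,750 − £150 = £2,600.
Adoption Credit: income exceeds £34,000 by £44,700, which is 56 full-or-partial £800 increments; reduction = 56 × £30 = £1,680, leaving £110.
Dependent Care Credit: £78,700 is below the £81,800 cutoff, so the full £575 applies.
Total: £2,600 + £110 + £575 = £3,285.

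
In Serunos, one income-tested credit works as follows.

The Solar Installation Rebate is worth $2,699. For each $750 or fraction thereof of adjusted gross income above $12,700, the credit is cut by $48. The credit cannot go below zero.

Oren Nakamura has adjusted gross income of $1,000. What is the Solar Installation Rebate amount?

Solar Installation Rebate: $1,000 is at or below the $12,700 threshold, so the full $2,699 applies.

$2,699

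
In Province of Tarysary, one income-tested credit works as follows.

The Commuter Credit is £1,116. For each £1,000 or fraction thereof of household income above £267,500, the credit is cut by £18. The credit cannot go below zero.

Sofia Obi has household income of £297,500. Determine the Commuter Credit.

Commuter Credit: income exceeds £267,500 by £30,000, which is 30 full-or-partial £1,000 increments; reduction = 30 × £18 = £540, leaving £576.

£576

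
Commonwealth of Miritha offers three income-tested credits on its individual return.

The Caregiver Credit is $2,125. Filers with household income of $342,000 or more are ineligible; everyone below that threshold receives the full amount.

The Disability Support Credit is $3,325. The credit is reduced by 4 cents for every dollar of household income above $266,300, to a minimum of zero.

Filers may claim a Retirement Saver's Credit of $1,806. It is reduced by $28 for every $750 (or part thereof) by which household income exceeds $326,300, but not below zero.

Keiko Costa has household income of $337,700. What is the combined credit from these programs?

$3,952

Caregiver Credit: $337,700 is below the $342,000 cutoff, so the full $2,125 applies.
Disability Support Credit: 4% of the $71,400 excess over $266,300 is $2,856; credit = $3,325 − $2,856 = $469.
Retirement Saver's Credit: income exceeds $326,300 by $11,400, which is 16 full-or-partial $750 increments; reduction = 16 × $28 = $448, leaving $1,358.
Total: $2,125 + $469 + $1,358 = $3,952.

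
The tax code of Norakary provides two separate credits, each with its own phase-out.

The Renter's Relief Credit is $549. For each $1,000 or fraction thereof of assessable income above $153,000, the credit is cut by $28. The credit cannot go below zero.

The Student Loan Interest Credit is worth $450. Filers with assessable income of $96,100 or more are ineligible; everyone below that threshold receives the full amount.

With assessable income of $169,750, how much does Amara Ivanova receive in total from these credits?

$73

Renter's Relief Credit: income exceeds $153,000 by $16,750, which is 17 full-or-partial $1,000 increments; reduction = 17 × $28 = $476, leaving $73.
Student Loan Interest Credit: $169,750 meets or exceeds the $96,100 cutoff, so the credit is $0.
Total: $73 + $0 = $73.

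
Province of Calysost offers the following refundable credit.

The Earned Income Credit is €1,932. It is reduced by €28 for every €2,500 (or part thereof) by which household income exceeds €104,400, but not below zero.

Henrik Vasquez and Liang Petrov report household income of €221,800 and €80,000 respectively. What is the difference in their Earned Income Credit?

Henrik (€221,800): Earned Income Credit: income exceeds €104,400 by €117,400, which is 47 full-or-partial €2,500 increments; reduction = 47 × €28 = €1,316, leaving €616.
Liang (€80,000): Earned Income Credit: €80,000 is at or below the €104,400 threshold, so the full €1,932 applies.
Difference: |€616 − €1,932| = €1,316.

€1,316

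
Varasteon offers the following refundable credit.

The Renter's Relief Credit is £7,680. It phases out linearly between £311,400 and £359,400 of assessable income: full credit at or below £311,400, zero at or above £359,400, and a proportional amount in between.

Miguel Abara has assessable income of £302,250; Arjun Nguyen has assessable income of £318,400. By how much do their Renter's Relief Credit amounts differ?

£1,120

Miguel (£302,250): Renter's Relief Credit: £302,250 is at or below the £311,400 threshold, so the full £7,680 applies.
Arjun (£318,400): Renter's Relief Credit: £318,400 is £7,000 into a £48,000 phase-out range, leaving 41,000/48,000 of the credit: £7,680 × 41,000/48,000 = £6,560.
Difference: |£7,680 − £6,560| = £1,120.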